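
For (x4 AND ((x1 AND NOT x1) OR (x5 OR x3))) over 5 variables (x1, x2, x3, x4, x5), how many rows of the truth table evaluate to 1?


Formula: (x4 AND ((x1 AND NOT x1) OR (x5 OR x3))) over 5 vars (32 rows)
Evaluate each row (x1, x2, x3, x4, x5 as bits, MSB first):
  row 0 [00000]: (0 AND ((0 AND NOT 0) OR (0 OR 0))) -> 0
  row 1 [00001]: (0 AND ((0 AND NOT 0) OR (1 OR 0))) -> 0
  row 2 [00010]: (1 AND ((0 AND NOT 0) OR (0 OR 0))) -> 0
  row 3 [00011]: (1 AND ((0 AND NOT 0) OR (1 OR 0))) -> 1
  row 4 [00100]: (0 AND ((0 AND NOT 0) OR (0 OR 1))) -> 0
  row 5 [00101]: (0 AND ((0 AND NOT 0) OR (1 OR 1))) -> 0
  row 6 [00110]: (1 AND ((0 AND NOT 0) OR (0 OR 1))) -> 1
  row 7 [00111]: (1 AND ((0 AND NOT 0) OR (1 OR 1))) -> 1
  row 8 [01000]: (0 AND ((0 AND NOT 0) OR (0 OR 0))) -> 0
  row 9 [01001]: (0 AND ((0 AND NOT 0) OR (1 OR 0))) -> 0
  row 10 [01010]: (1 AND ((0 AND NOT 0) OR (0 OR 0))) -> 0
  row 11 [01011]: (1 AND ((0 AND NOT 0) OR (1 OR 0))) -> 1
  row 12 [01100]: (0 AND ((0 AND NOT 0) OR (0 OR 1))) -> 0
  row 13 [01101]: (0 AND ((0 AND NOT 0) OR (1 OR 1))) -> 0
  row 14 [01110]: (1 AND ((0 AND NOT 0) OR (0 OR 1))) -> 1
  row 15 [01111]: (1 AND ((0 AND NOT 0) OR (1 OR 1))) -> 1
  row 16 [10000]: (0 AND ((1 AND NOT 1) OR (0 OR 0))) -> 0
  row 17 [10001]: (0 AND ((1 AND NOT 1) OR (1 OR 0))) -> 0
  row 18 [10010]: (1 AND ((1 AND NOT 1) OR (0 OR 0))) -> 0
  row 19 [10011]: (1 AND ((1 AND NOT 1) OR (1 OR 0))) -> 1
  row 20 [10100]: (0 AND ((1 AND NOT 1) OR (0 OR 1))) -> 0
  row 21 [10101]: (0 AND ((1 AND NOT 1) OR (1 OR 1))) -> 0
  row 22 [10110]: (1 AND ((1 AND NOT 1) OR (0 OR 1))) -> 1
  row 23 [10111]: (1 AND ((1 AND NOT 1) OR (1 OR 1))) -> 1
  row 24 [11000]: (0 AND ((1 AND NOT 1) OR (0 OR 0))) -> 0
  row 25 [11001]: (0 AND ((1 AND NOT 1) OR (1 OR 0))) -> 0
  row 26 [11010]: (1 AND ((1 AND NOT 1) OR (0 OR 0))) -> 0
  row 27 [11011]: (1 AND ((1 AND NOT 1) OR (1 OR 0))) -> 1
  row 28 [11100]: (0 AND ((1 AND NOT 1) OR (0 OR 1))) -> 0
  row 29 [11101]: (0 AND ((1 AND NOT 1) OR (1 OR 1))) -> 0
  row 30 [11110]: (1 AND ((1 AND NOT 1) OR (0 OR 1))) -> 1
  row 31 [11111]: (1 AND ((1 AND NOT 1) OR (1 OR 1))) -> 1
Full result column, 8 rows per line (x1,x2 fixed per line; x3,x4,x5 runs 000..111 left to right):
  rows 0-7 [x1,x2=00]: 00010011  (ones: 3)
  rows 8-15 [x1,x2=01]: 00010011  (ones: 3)
  rows 16-23 [x1,x2=10]: 00010011  (ones: 3)
  rows 24-31 [x1,x2=11]: 00010011  (ones: 3)
Count of 1-rows = 3+3+3+3 = 12

12


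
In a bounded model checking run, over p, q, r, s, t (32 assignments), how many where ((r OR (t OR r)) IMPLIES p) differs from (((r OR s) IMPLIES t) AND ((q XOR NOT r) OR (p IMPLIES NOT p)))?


F1 = ((r OR (t OR r)) IMPLIES p)
F2 = (((r OR s) IMPLIES t) AND ((q XOR NOT r) OR (p IMPLIES NOT p)))
Evaluate both on each of 32 rows (bits = p,q,r,s,t):
  row 0 [00000]: F1=1 F2=1 -> 0
  row 1 [00001]: F1=0 F2=1 (differ) -> 1
  row 2 [00010]: F1=1 F2=0 (differ) -> 1
  row 3 [00011]: F1=0 F2=1 (differ) -> 1
  row 4 [00100]: F1=0 F2=0 -> 0
  row 5 [00101]: F1=0 F2=1 (differ) -> 1
  row 6 [00110]: F1=0 F2=0 -> 0
  row 7 [00111]: F1=0 F2=1 (differ) -> 1
  row 8 [01000]: F1=1 F2=1 -> 0
  row 9 [01001]: F1=0 F2=1 (differ) -> 1
  row 10 [01010]: F1=1 F2=0 (differ) -> 1
  row 11 [01011]: F1=0 F2=1 (differ) -> 1
  row 12 [01100]: F1=0 F2=0 -> 0
  row 13 [01101]: F1=0 F2=1 (differ) -> 1
  row 14 [01110]: F1=0 F2=0 -> 0
  row 15 [01111]: F1=0 F2=1 (differ) -> 1
  row 16 [10000]: F1=1 F2=1 -> 0
  row 17 [10001]: F1=1 F2=1 -> 0
  row 18 [10010]: F1=1 F2=0 (differ) -> 1
  row 19 [10011]: F1=1 F2=1 -> 0
  row 20 [10100]: F1=1 F2=0 (differ) -> 1
  row 21 [10101]: F1=1 F2=0 (differ) -> 1
  row 22 [10110]: F1=1 F2=0 (differ) -> 1
  row 23 [10111]: F1=1 F2=0 (differ) -> 1
  row 24 [11000]: F1=1 F2=0 (differ) -> 1
  row 25 [11001]: F1=1 F2=0 (differ) -> 1
  row 26 [11010]: F1=1 F2=0 (differ) -> 1
  row 27 [11011]: F1=1 F2=0 (differ) -> 1
  row 28 [11100]: F1=1 F2=0 (differ) -> 1
  row 29 [11101]: F1=1 F2=1 -> 0
  row 30 [11110]: F1=1 F2=0 (differ) -> 1
  row 31 [11111]: F1=1 F2=1 -> 0
Full result column, 8 rows per line (p,q fixed per line; r,s,t runs 000..111 left to right):
  rows 0-7 [p,q=00]: 01110101  (ones: 5)
  rows 8-15 [p,q=01]: 01110101  (ones: 5)
  rows 16-23 [p,q=10]: 00101111  (ones: 5)
  rows 24-31 [p,q=11]: 11111010  (ones: 6)
Disagreements = 5+5+5+6 = 21

21


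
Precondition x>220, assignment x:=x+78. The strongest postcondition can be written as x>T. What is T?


Formula: sp(P, x:=E) = exists old_x. (x = E[old_x/x]) AND P[old_x/x] (old_x is the value of x before the assignment; eliminate old_x by solving x = E[old_x/x] for old_x)
Step 1: Precondition P: x>220, i.e. old_x > 220
Step 2: Assignment gives x = old_x + 78, so old_x = x - 78
Step 3: Substitute into P: x - 78 > 220
Step 4: Simplify: x > 220+78 = 298

298


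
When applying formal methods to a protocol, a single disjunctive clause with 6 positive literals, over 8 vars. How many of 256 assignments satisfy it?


Step 1: Total=2^8=256
Step 2: Unsat when all 6 false: 2^2=4
Step 3: Sat=256-4=252

252


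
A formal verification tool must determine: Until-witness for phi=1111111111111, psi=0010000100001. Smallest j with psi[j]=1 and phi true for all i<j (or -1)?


(phi U psi) at 0: need smallest j with psi[j]=1 and phi[i]=1 for all i in [0,j).
Scan from step 0:
  step 0: phi=1, psi=0 -> continue
  step 1: phi=1, psi=0 -> continue
  step 2: psi=1 and phi held for [0,2) -> witness found
Witness step = 2

2


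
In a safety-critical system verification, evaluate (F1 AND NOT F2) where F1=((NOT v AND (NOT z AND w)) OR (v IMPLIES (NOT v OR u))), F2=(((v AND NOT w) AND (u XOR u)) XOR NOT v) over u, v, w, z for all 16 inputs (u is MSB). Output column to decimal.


F1 = ((NOT v AND (NOT z AND w)) OR (v IMPLIES (NOT v OR u)))
F2 = (((v AND NOT w) AND (u XOR u)) XOR NOT v)
Counterexample to F1=>F2 is where F1=1 and F2=0.
Evaluate each row (bits = u,v,w,z, MSB first):
  row 0 [0000]: F1=1 F2=1 -> F1&~F2 -> 0
  row 1 [0001]: F1=1 F2=1 -> F1&~F2 -> 0
  row 2 [0010]: F1=1 F2=1 -> F1&~F2 -> 0
  row 3 [0011]: F1=1 F2=1 -> F1&~F2 -> 0
  row 4 [0100]: F1=0 F2=0 -> F1&~F2 -> 0
  row 5 [0101]: F1=0 F2=0 -> F1&~F2 -> 0
  row 6 [0110]: F1=0 F2=0 -> F1&~F2 -> 0
  row 7 [0111]: F1=0 F2=0 -> F1&~F2 -> 0
  row 8 [1000]: F1=1 F2=1 -> F1&~F2 -> 0
  row 9 [1001]: F1=1 F2=1 -> F1&~F2 -> 0
  row 10 [1010]: F1=1 F2=1 -> F1&~F2 -> 0
  row 11 [1011]: F1=1 F2=1 -> F1&~F2 -> 0
  row 12 [1100]: F1=1 F2=0 -> F1&~F2 -> 1
  row 13 [1101]: F1=1 F2=0 -> F1&~F2 -> 1
  row 14 [1110]: F1=1 F2=0 -> F1&~F2 -> 1
  row 15 [1111]: F1=1 F2=0 -> F1&~F2 -> 1
Full result column, 4 rows per line (u,v fixed per line; w,z runs 00..11 left to right):
  rows 0-3 [u,v=00]: 0000  = hex 0
  rows 4-7 [u,v=01]: 0000  = hex 0
  rows 8-11 [u,v=10]: 0000  = hex 0
  rows 12-15 [u,v=11]: 1111  = hex F
Counterexample vector (row 0 .. row 15) = 0000000000001111
Output column grouped in 4s = 0000 0000 0000 1111 = 0x000F
Convert to decimal digit by digit (value = value*16 + digit):
  0 -> 0
  0*16 + 0 = 0
  0*16 + 0 = 0
  0*16 + 15 (F) = 15
Decimal = 15

15


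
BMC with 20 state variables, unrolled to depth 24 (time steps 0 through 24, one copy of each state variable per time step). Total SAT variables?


BMC unrolls to depth k, creating one copy of each state var for steps 0..k.
Step count = 24 + 1 = 25 (steps 0 through 24)
Vars per step = 20
Total = 20 * 25 = 500

500


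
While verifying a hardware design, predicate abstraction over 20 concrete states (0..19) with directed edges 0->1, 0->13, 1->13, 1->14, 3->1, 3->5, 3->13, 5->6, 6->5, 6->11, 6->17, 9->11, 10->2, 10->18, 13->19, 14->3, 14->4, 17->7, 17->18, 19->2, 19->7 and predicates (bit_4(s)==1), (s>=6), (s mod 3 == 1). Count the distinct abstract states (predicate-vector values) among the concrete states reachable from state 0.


BFS from 0:
Concrete reachable: {0, 1, 2, 3, 4, 5, 6, 7, 11, 13, 14, 17, 18, 19}
Abstract via predicates (bit_4(s)==1), (s>=6), (s mod 3 == 1):
  (0,0,0) <- {0, 2, 3, 5}
  (0,0,1) <- {1, 4}
  (0,1,0) <- {6, 11, 14}
  (0,1,1) <- {7, 13}
  (1,1,0) <- {17, 18}
  (1,1,1) <- {19}
Distinct abstract states = 6

6


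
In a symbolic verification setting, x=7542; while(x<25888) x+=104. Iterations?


Step 1: x goes from 7542 toward 25888 by 104; the body runs while x<25888, so iterations = ceil((bound-start)/step)
Step 2: Distance=18346
Step 3: ceil(18346/104)=177

177


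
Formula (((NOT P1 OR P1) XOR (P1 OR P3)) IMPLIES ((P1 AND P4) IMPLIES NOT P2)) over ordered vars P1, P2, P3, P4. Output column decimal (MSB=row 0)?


Formula: (((NOT P1 OR P1) XOR (P1 OR P3)) IMPLIES ((P1 AND P4) IMPLIES NOT P2)) over P1, P2, P3, P4 (16 rows)
Evaluate each row (bits = P1,P2,P3,P4, MSB first):
  row 0 [0000]: (((NOT 0 OR 0) XOR (0 OR 0)) IMPLIES ((0 AND 0) IMPLIES NOT 0)) -> 1
  row 1 [0001]: (((NOT 0 OR 0) XOR (0 OR 0)) IMPLIES ((0 AND 1) IMPLIES NOT 0)) -> 1
  row 2 [0010]: (((NOT 0 OR 0) XOR (0 OR 1)) IMPLIES ((0 AND 0) IMPLIES NOT 0)) -> 1
  row 3 [0011]: (((NOT 0 OR 0) XOR (0 OR 1)) IMPLIES ((0 AND 1) IMPLIES NOT 0)) -> 1
  row 4 [0100]: (((NOT 0 OR 0) XOR (0 OR 0)) IMPLIES ((0 AND 0) IMPLIES NOT 1)) -> 1
  row 5 [0101]: (((NOT 0 OR 0) XOR (0 OR 0)) IMPLIES ((0 AND 1) IMPLIES NOT 1)) -> 1
  row 6 [0110]: (((NOT 0 OR 0) XOR (0 OR 1)) IMPLIES ((0 AND 0) IMPLIES NOT 1)) -> 1
  row 7 [0111]: (((NOT 0 OR 0) XOR (0 OR 1)) IMPLIES ((0 AND 1) IMPLIES NOT 1)) -> 1
  row 8 [1000]: (((NOT 1 OR 1) XOR (1 OR 0)) IMPLIES ((1 AND 0) IMPLIES NOT 0)) -> 1
  row 9 [1001]: (((NOT 1 OR 1) XOR (1 OR 0)) IMPLIES ((1 AND 1) IMPLIES NOT 0)) -> 1
  row 10 [1010]: (((NOT 1 OR 1) XOR (1 OR 1)) IMPLIES ((1 AND 0) IMPLIES NOT 0)) -> 1
  row 11 [1011]: (((NOT 1 OR 1) XOR (1 OR 1)) IMPLIES ((1 AND 1) IMPLIES NOT 0)) -> 1
  row 12 [1100]: (((NOT 1 OR 1) XOR (1 OR 0)) IMPLIES ((1 AND 0) IMPLIES NOT 1)) -> 1
  row 13 [1101]: (((NOT 1 OR 1) XOR (1 OR 0)) IMPLIES ((1 AND 1) IMPLIES NOT 1)) -> 1
  row 14 [1110]: (((NOT 1 OR 1) XOR (1 OR 1)) IMPLIES ((1 AND 0) IMPLIES NOT 1)) -> 1
  row 15 [1111]: (((NOT 1 OR 1) XOR (1 OR 1)) IMPLIES ((1 AND 1) IMPLIES NOT 1)) -> 1
Full result column, 4 rows per line (P1,P2 fixed per line; P3,P4 runs 00..11 left to right):
  rows 0-3 [P1,P2=00]: 1111  = hex F
  rows 4-7 [P1,P2=01]: 1111  = hex F
  rows 8-11 [P1,P2=10]: 1111  = hex F
  rows 12-15 [P1,P2=11]: 1111  = hex F
Output column (row 0 .. row 15) = 1111111111111111
Output column grouped in 4s = 1111 1111 1111 1111 = 0xFFFF
Convert to decimal digit by digit (value = value*16 + digit):
  F -> 15
  15*16 + 15 (F) = 255
  255*16 + 15 (F) = 4095
  4095*16 + 15 (F) = 65535
Decimal = 65535

65535


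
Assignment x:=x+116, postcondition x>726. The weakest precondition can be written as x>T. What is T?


Formula: wp(x:=E, P) = P[E/x] (substitute E for x in postcondition)
Step 1: Postcondition: x>726
Step 2: Substitute x+116 for x: x+116>726
Step 3: Solve for x: x > 726-116 = 610

610


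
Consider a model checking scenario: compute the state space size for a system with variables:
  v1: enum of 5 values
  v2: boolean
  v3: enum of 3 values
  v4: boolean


State space = product of domain sizes of all variables.
Domain sizes:
  v1 (enum of 5 values): 5
  v2 (boolean): 2
  v3 (enum of 3 values): 3
  v4 (boolean): 2
Product = 5 * 2 * 3 * 2 = 60

60


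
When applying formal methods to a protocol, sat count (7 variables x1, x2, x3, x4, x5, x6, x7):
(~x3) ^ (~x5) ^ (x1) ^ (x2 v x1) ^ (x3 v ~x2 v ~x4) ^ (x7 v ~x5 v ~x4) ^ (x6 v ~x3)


CNF with 7 clauses over 7 vars (128 assignments).
An assignment satisfies CNF iff every clause has >=1 true literal.
Check each row (bits = x1,x2,x3,x4,x5,x6,x7; clause T/F shown):
  row 0 [0000000]: clauses=TTFFTTT -> 0
  row 1 [0000001]: clauses=TTFFTTT -> 0
  row 2 [0000010]: clauses=TTFFTTT -> 0
  row 3 [0000011]: clauses=TTFFTTT -> 0
  row 4 [0000100]: clauses=TFFFTTT -> 0
  (every remaining row is evaluated the same way; all 128 results are listed next)
Full result column, 8 rows per line (x1,x2,x3,x4 fixed per line; x5,x6,x7 runs 000..111 left to right):
  rows 0-7 [x1,x2,x3,x4=0000]: 00000000  (ones: 0)
  rows 8-15 [x1,x2,x3,x4=0001]: 00000000  (ones: 0)
  rows 16-23 [x1,x2,x3,x4=0010]: 00000000  (ones: 0)
  rows 24-31 [x1,x2,x3,x4=0011]: 00000000  (ones: 0)
  rows 32-39 [x1,x2,x3,x4=0100]: 00000000  (ones: 0)
  rows 40-47 [x1,x2,x3,x4=0101]: 00000000  (ones: 0)
  rows 48-55 [x1,x2,x3,x4=0110]: 00000000  (ones: 0)
  rows 56-63 [x1,x2,x3,x4=0111]: 00000000  (ones: 0)
  rows 64-71 [x1,x2,x3,x4=1000]: 11110000  (ones: 4)
  rows 72-79 [x1,x2,x3,x4=1001]: 11110000  (ones: 4)
  rows 80-87 [x1,x2,x3,x4=1010]: 00000000  (ones: 0)
  rows 88-95 [x1,x2,x3,x4=1011]: 00000000  (ones: 0)
  rows 96-103 [x1,x2,x3,x4=1100]: 11110000  (ones: 4)
  rows 104-111 [x1,x2,x3,x4=1101]: 00000000  (ones: 0)
  rows 112-119 [x1,x2,x3,x4=1110]: 00000000  (ones: 0)
  rows 120-127 [x1,x2,x3,x4=1111]: 00000000  (ones: 0)
Satisfying assignments = 0+0+0+0+0+0+0+0+4+4+0+0+4+0+0+0 = 12

12


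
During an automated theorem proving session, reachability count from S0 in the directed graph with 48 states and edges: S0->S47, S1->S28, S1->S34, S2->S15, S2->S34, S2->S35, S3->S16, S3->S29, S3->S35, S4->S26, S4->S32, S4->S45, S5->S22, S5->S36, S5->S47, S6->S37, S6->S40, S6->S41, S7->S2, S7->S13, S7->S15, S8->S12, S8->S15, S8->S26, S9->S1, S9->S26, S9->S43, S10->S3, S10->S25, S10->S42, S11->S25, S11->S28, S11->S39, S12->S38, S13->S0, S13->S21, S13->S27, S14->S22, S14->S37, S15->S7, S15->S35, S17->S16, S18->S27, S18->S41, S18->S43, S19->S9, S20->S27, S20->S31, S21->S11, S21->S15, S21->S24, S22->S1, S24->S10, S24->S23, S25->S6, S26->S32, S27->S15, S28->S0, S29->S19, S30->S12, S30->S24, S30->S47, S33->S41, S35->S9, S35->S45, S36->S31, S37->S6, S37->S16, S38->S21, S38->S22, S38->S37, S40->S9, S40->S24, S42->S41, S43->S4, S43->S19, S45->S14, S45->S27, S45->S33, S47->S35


BFS from S0:
  layer 0: {S0}
  layer 1: {S47}
  layer 2: {S35}
  layer 3: {S9, S45}
  layer 4: {S1, S14, S26, S27, S33, S43}
  layer 5: {S4, S15, S19, S22, S28, S32, S34, S37, S41}
  layer 6: {S6, S7, S16}
  layer 7: {S2, S13, S40}
  layer 8: {S21, S24}
  layer 9: {S10, S11, S23}
  layer 10: {S3, S25, S39, S42}
  layer 11: {S29}
Reachable set: {S0, S1, S2, S3, S4, S6, S7, S9, S10, S11, S13, S14, S15, S16, S19, S21, S22, S23, S24, S25, S26, S27, S28, S29, S32, S33, S34, S35, S37, S39, S40, S41, S42, S43, S45, S47}
Count = 36

36


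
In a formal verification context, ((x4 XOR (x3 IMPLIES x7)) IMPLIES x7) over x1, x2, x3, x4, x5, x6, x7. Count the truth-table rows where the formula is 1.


Formula: ((x4 XOR (x3 IMPLIES x7)) IMPLIES x7) over 7 vars (128 rows)
Evaluate each row (x1, x2, x3, x4, x5, x6, x7 as bits, MSB first):
  row 0 [0000000]: ((0 XOR (0 IMPLIES 0)) IMPLIES 0) -> 0
  row 1 [0000001]: ((0 XOR (0 IMPLIES 1)) IMPLIES 1) -> 1
  row 2 [0000010]: ((0 XOR (0 IMPLIES 0)) IMPLIES 0) -> 0
  row 3 [0000011]: ((0 XOR (0 IMPLIES 1)) IMPLIES 1) -> 1
  row 4 [0000100]: ((0 XOR (0 IMPLIES 0)) IMPLIES 0) -> 0
  (every remaining row is evaluated the same way; all 128 results are listed next)
Full result column, 8 rows per line (x1,x2,x3,x4 fixed per line; x5,x6,x7 runs 000..111 left to right):
  rows 0-7 [x1,x2,x3,x4=0000]: 01010101  (ones: 4)
  rows 8-15 [x1,x2,x3,x4=0001]: 11111111  (ones: 8)
  rows 16-23 [x1,x2,x3,x4=0010]: 11111111  (ones: 8)
  rows 24-31 [x1,x2,x3,x4=0011]: 01010101  (ones: 4)
  rows 32-39 [x1,x2,x3,x4=0100]: 01010101  (ones: 4)
  rows 40-47 [x1,x2,x3,x4=0101]: 11111111  (ones: 8)
  rows 48-55 [x1,x2,x3,x4=0110]: 11111111  (ones: 8)
  rows 56-63 [x1,x2,x3,x4=0111]: 01010101  (ones: 4)
  rows 64-71 [x1,x2,x3,x4=1000]: 01010101  (ones: 4)
  rows 72-79 [x1,x2,x3,x4=1001]: 11111111  (ones: 8)
  rows 80-87 [x1,x2,x3,x4=1010]: 11111111  (ones: 8)
  rows 88-95 [x1,x2,x3,x4=1011]: 01010101  (ones: 4)
  rows 96-103 [x1,x2,x3,x4=1100]: 01010101  (ones: 4)
  rows 104-111 [x1,x2,x3,x4=1101]: 11111111  (ones: 8)
  rows 112-119 [x1,x2,x3,x4=1110]: 11111111  (ones: 8)
  rows 120-127 [x1,x2,x3,x4=1111]: 01010101  (ones: 4)
Count of 1-rows = 4+8+8+4+4+8+8+4+4+8+8+4+4+8+8+4 = 96

96


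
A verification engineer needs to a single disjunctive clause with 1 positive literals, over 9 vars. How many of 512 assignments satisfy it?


Step 1: Total=2^9=512
Step 2: Unsat when all 1 false: 2^8=256
Step 3: Sat=512-256=256

256


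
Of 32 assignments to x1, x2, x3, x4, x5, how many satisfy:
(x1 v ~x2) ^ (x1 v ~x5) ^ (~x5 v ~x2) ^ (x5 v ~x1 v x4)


CNF with 4 clauses over 5 vars (32 assignments).
An assignment satisfies CNF iff every clause has >=1 true literal.
Check each row (bits = x1,x2,x3,x4,x5; clause T/F shown):
  row 0 [00000]: clauses=TTTT -> 1
  row 1 [00001]: clauses=TFTT -> 0
  row 2 [00010]: clauses=TTTT -> 1
  row 3 [00011]: clauses=TFTT -> 0
  row 4 [00100]: clauses=TTTT -> 1
  row 5 [00101]: clauses=TFTT -> 0
  row 6 [00110]: clauses=TTTT -> 1
  row 7 [00111]: clauses=TFTT -> 0
  row 8 [01000]: clauses=FTTT -> 0
  row 9 [01001]: clauses=FFFT -> 0
  row 10 [01010]: clauses=FTTT -> 0
  row 11 [01011]: clauses=FFFT -> 0
  row 12 [01100]: clauses=FTTT -> 0
  row 13 [01101]: clauses=FFFT -> 0
  row 14 [01110]: clauses=FTTT -> 0
  row 15 [01111]: clauses=FFFT -> 0
  row 16 [10000]: clauses=TTTF -> 0
  row 17 [10001]: clauses=TTTT -> 1
  row 18 [10010]: clauses=TTTT -> 1
  row 19 [10011]: clauses=TTTT -> 1
  row 20 [10100]: clauses=TTTF -> 0
  row 21 [10101]: clauses=TTTT -> 1
  row 22 [10110]: clauses=TTTT -> 1
  row 23 [10111]: clauses=TTTT -> 1
  row 24 [11000]: clauses=TTTF -> 0
  row 25 [11001]: clauses=TTFT -> 0
  row 26 [11010]: clauses=TTTT -> 1
  row 27 [11011]: clauses=TTFT -> 0
  row 28 [11100]: clauses=TTTF -> 0
  row 29 [11101]: clauses=TTFT -> 0
  row 30 [11110]: clauses=TTTT -> 1
  row 31 [11111]: clauses=TTFT -> 0
Full result column, 8 rows per line (x1,x2 fixed per line; x3,x4,x5 runs 000..111 left to right):
  rows 0-7 [x1,x2=00]: 10101010  (ones: 4)
  rows 8-15 [x1,x2=01]: 00000000  (ones: 0)
  rows 16-23 [x1,x2=10]: 01110111  (ones: 6)
  rows 24-31 [x1,x2=11]: 00100010  (ones: 2)
Satisfying assignments = 4+0+6+2 = 12

12


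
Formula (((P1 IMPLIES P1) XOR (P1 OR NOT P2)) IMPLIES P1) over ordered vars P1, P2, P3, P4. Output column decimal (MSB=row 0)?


Formula: (((P1 IMPLIES P1) XOR (P1 OR NOT P2)) IMPLIES P1) over P1, P2, P3, P4 (16 rows)
Evaluate each row (bits = P1,P2,P3,P4, MSB first):
  row 0 [0000]: (((0 IMPLIES 0) XOR (0 OR NOT 0)) IMPLIES 0) -> 1
  row 1 [0001]: (((0 IMPLIES 0) XOR (0 OR NOT 0)) IMPLIES 0) -> 1
  row 2 [0010]: (((0 IMPLIES 0) XOR (0 OR NOT 0)) IMPLIES 0) -> 1
  row 3 [0011]: (((0 IMPLIES 0) XOR (0 OR NOT 0)) IMPLIES 0) -> 1
  row 4 [0100]: (((0 IMPLIES 0) XOR (0 OR NOT 1)) IMPLIES 0) -> 0
  row 5 [0101]: (((0 IMPLIES 0) XOR (0 OR NOT 1)) IMPLIES 0) -> 0
  row 6 [0110]: (((0 IMPLIES 0) XOR (0 OR NOT 1)) IMPLIES 0) -> 0
  row 7 [0111]: (((0 IMPLIES 0) XOR (0 OR NOT 1)) IMPLIES 0) -> 0
  row 8 [1000]: (((1 IMPLIES 1) XOR (1 OR NOT 0)) IMPLIES 1) -> 1
  row 9 [1001]: (((1 IMPLIES 1) XOR (1 OR NOT 0)) IMPLIES 1) -> 1
  row 10 [1010]: (((1 IMPLIES 1) XOR (1 OR NOT 0)) IMPLIES 1) -> 1
  row 11 [1011]: (((1 IMPLIES 1) XOR (1 OR NOT 0)) IMPLIES 1) -> 1
  row 12 [1100]: (((1 IMPLIES 1) XOR (1 OR NOT 1)) IMPLIES 1) -> 1
  row 13 [1101]: (((1 IMPLIES 1) XOR (1 OR NOT 1)) IMPLIES 1) -> 1
  row 14 [1110]: (((1 IMPLIES 1) XOR (1 OR NOT 1)) IMPLIES 1) -> 1
  row 15 [1111]: (((1 IMPLIES 1) XOR (1 OR NOT 1)) IMPLIES 1) -> 1
Full result column, 4 rows per line (P1,P2 fixed per line; P3,P4 runs 00..11 left to right):
  rows 0-3 [P1,P2=00]: 1111  = hex F
  rows 4-7 [P1,P2=01]: 0000  = hex 0
  rows 8-11 [P1,P2=10]: 1111  = hex F
  rows 12-15 [P1,P2=11]: 1111  = hex F
Output column (row 0 .. row 15) = 1111000011111111
Output column grouped in 4s = 1111 0000 1111 1111 = 0xF0FF
Convert to decimal digit by digit (value = value*16 + digit):
  F -> 15
  15*16 + 0 = 240
  240*16 + 15 (F) = 3855
  3855*16 + 15 (F) = 61695
Decimal = 61695

61695


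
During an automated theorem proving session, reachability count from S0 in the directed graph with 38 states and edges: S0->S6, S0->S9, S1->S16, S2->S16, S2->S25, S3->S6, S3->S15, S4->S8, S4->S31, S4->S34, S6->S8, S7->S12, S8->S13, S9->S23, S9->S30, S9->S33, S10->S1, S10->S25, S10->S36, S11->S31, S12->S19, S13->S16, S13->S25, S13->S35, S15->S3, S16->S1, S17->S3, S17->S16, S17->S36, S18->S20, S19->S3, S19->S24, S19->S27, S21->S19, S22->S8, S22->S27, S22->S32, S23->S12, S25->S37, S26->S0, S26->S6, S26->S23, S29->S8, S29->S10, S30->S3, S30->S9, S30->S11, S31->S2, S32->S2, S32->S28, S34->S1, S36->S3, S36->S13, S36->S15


BFS from S0:
  layer 0: {S0}
  layer 1: {S6, S9}
  layer 2: {S8, S23, S30, S33}
  layer 3: {S3, S11, S12, S13}
  layer 4: {S15, S16, S19, S25, S31, S35}
  layer 5: {S1, S2, S24, S27, S37}
Reachable set: {S0, S1, S2, S3, S6, S8, S9, S11, S12, S13, S15, S16, S19, S23, S24, S25, S27, S30, S31, S33, S35, S37}
Count = 22

22


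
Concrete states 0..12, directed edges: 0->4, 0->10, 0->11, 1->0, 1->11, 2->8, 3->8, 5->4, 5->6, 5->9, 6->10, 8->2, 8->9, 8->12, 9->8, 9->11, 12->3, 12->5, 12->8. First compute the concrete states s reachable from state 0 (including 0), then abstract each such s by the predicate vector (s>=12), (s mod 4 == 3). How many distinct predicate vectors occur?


BFS from 0:
Concrete reachable: {0, 4, 10, 11}
Abstract via predicates (s>=12), (s mod 4 == 3):
  (0,0) <- {0, 4, 10}
  (0,1) <- {11}
Distinct abstract states = 2

2


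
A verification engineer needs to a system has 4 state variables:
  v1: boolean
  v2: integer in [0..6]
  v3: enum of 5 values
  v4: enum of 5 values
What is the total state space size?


State space = product of domain sizes of all variables.
Domain sizes:
  v1 (boolean): 2
  v2 (integer in [0..6]): 7
  v3 (enum of 5 values): 5
  v4 (enum of 5 values): 5
Product = 2 * 7 * 5 * 5 = 350

350


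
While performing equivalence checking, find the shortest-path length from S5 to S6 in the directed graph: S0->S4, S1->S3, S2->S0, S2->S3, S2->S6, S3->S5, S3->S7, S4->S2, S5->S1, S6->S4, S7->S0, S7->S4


BFS layer-by-layer from S5:
  dist 0: {S5}
  dist 1: {S1}
  dist 2: {S3}
  dist 3: {S7}
  dist 4: {S0, S4}
  dist 5: {S2}
  dist 6: {S6}
  -> S6 reached at distance 6
Shortest path length = 6

6


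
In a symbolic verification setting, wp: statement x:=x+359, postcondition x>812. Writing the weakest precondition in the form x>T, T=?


Formula: wp(x:=E, P) = P[E/x] (substitute E for x in postcondition)
Step 1: Postcondition: x>812
Step 2: Substitute x+359 for x: x+359>812
Step 3: Solve for x: x > 812-359 = 453

453


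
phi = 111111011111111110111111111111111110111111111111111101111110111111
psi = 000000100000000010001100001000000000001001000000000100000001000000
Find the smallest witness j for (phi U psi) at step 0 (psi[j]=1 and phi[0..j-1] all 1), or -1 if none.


(phi U psi) at 0: need smallest j with psi[j]=1 and phi[i]=1 for all i in [0,j).
Scan from step 0:
  step 0: phi=1, psi=0 -> continue
  step 1: phi=1, psi=0 -> continue
  step 2: phi=1, psi=0 -> continue
  step 3: phi=1, psi=0 -> continue
  step 6: psi=1 and phi held for [0,6) -> witness found
Witness step = 6

6


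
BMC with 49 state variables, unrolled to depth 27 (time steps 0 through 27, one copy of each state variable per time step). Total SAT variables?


BMC unrolls to depth k, creating one copy of each state var for steps 0..k.
Step count = 27 + 1 = 28 (steps 0 through 27)
Vars per step = 49
Total = 49 * 28 = 1372

1372


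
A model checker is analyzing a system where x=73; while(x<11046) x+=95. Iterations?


Step 1: x goes from 73 toward 11046 by 95; the body runs while x<11046, so iterations = ceil((bound-start)/step)
Step 2: Distance=10973
Step 3: ceil(10973/95)=116

116


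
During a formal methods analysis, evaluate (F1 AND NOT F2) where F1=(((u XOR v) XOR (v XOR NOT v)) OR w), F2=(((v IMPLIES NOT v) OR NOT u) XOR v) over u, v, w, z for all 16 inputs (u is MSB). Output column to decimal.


F1 = (((u XOR v) XOR (v XOR NOT v)) OR w)
F2 = (((v IMPLIES NOT v) OR NOT u) XOR v)
Counterexample to F1=>F2 is where F1=1 and F2=0.
Evaluate each row (bits = u,v,w,z, MSB first):
  row 0 [0000]: F1=1 F2=1 -> F1&~F2 -> 0
  row 1 [0001]: F1=1 F2=1 -> F1&~F2 -> 0
  row 2 [0010]: F1=1 F2=1 -> F1&~F2 -> 0
  row 3 [0011]: F1=1 F2=1 -> F1&~F2 -> 0
  row 4 [0100]: F1=0 F2=0 -> F1&~F2 -> 0
  row 5 [0101]: F1=0 F2=0 -> F1&~F2 -> 0
  row 6 [0110]: F1=1 F2=0 -> F1&~F2 -> 1
  row 7 [0111]: F1=1 F2=0 -> F1&~F2 -> 1
  row 8 [1000]: F1=0 F2=1 -> F1&~F2 -> 0
  row 9 [1001]: F1=0 F2=1 -> F1&~F2 -> 0
  row 10 [1010]: F1=1 F2=1 -> F1&~F2 -> 0
  row 11 [1011]: F1=1 F2=1 -> F1&~F2 -> 0
  row 12 [1100]: F1=1 F2=1 -> F1&~F2 -> 0
  row 13 [1101]: F1=1 F2=1 -> F1&~F2 -> 0
  row 14 [1110]: F1=1 F2=1 -> F1&~F2 -> 0
  row 15 [1111]: F1=1 F2=1 -> F1&~F2 -> 0
Full result column, 4 rows per line (u,v fixed per line; w,z runs 00..11 left to right):
  rows 0-3 [u,v=00]: 0000  = hex 0
  rows 4-7 [u,v=01]: 0011  = hex 3
  rows 8-11 [u,v=10]: 0000  = hex 0
  rows 12-15 [u,v=11]: 0000  = hex 0
Counterexample vector (row 0 .. row 15) = 0000001100000000
Output column grouped in 4s = 0000 0011 0000 0000 = 0x0300
Convert to decimal digit by digit (value = value*16 + digit):
  0 -> 0
  0*16 + 3 = 3
  3*16 + 0 = 48
  48*16 + 0 = 768
Decimal = 768

768


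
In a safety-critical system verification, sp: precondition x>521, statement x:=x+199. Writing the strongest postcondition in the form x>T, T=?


Formula: sp(P, x:=E) = exists old_x. (x = E[old_x/x]) AND P[old_x/x] (old_x is the value of x before the assignment; eliminate old_x by solving x = E[old_x/x] for old_x)
Step 1: Precondition P: x>521, i.e. old_x > 521
Step 2: Assignment gives x = old_x + 199, so old_x = x - 199
Step 3: Substitute into P: x - 199 > 521
Step 4: Simplify: x > 521+199 = 720

720


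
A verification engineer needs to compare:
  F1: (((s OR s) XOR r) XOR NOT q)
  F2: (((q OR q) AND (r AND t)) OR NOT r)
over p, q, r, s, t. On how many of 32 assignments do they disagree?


F1 = (((s OR s) XOR r) XOR NOT q)
F2 = (((q OR q) AND (r AND t)) OR NOT r)
Evaluate both on each of 32 rows (bits = p,q,r,s,t):
  row 0 [00000]: F1=1 F2=1 -> 0
  row 1 [00001]: F1=1 F2=1 -> 0
  row 2 [00010]: F1=0 F2=1 (differ) -> 1
  row 3 [00011]: F1=0 F2=1 (differ) -> 1
  row 4 [00100]: F1=0 F2=0 -> 0
  row 5 [00101]: F1=0 F2=0 -> 0
  row 6 [00110]: F1=1 F2=0 (differ) -> 1
  row 7 [00111]: F1=1 F2=0 (differ) -> 1
  row 8 [01000]: F1=0 F2=1 (differ) -> 1
  row 9 [01001]: F1=0 F2=1 (differ) -> 1
  row 10 [01010]: F1=1 F2=1 -> 0
  row 11 [01011]: F1=1 F2=1 -> 0
  row 12 [01100]: F1=1 F2=0 (differ) -> 1
  row 13 [01101]: F1=1 F2=1 -> 0
  row 14 [01110]: F1=0 F2=0 -> 0
  row 15 [01111]: F1=0 F2=1 (differ) -> 1
  row 16 [10000]: F1=1 F2=1 -> 0
  row 17 [10001]: F1=1 F2=1 -> 0
  row 18 [10010]: F1=0 F2=1 (differ) -> 1
  row 19 [10011]: F1=0 F2=1 (differ) -> 1
  row 20 [10100]: F1=0 F2=0 -> 0
  row 21 [10101]: F1=0 F2=0 -> 0
  row 22 [10110]: F1=1 F2=0 (differ) -> 1
  row 23 [10111]: F1=1 F2=0 (differ) -> 1
  row 24 [11000]: F1=0 F2=1 (differ) -> 1
  row 25 [11001]: F1=0 F2=1 (differ) -> 1
  row 26 [11010]: F1=1 F2=1 -> 0
  row 27 [11011]: F1=1 F2=1 -> 0
  row 28 [11100]: F1=1 F2=0 (differ) -> 1
  row 29 [11101]: F1=1 F2=1 -> 0
  row 30 [11110]: F1=0 F2=0 -> 0
  row 31 [11111]: F1=0 F2=1 (differ) -> 1
Full result column, 8 rows per line (p,q fixed per line; r,s,t runs 000..111 left to right):
  rows 0-7 [p,q=00]: 00110011  (ones: 4)
  rows 8-15 [p,q=01]: 11001001  (ones: 4)
  rows 16-23 [p,q=10]: 00110011  (ones: 4)
  rows 24-31 [p,q=11]: 11001001  (ones: 4)
Disagreements = 4+4+4+4 = 16

16


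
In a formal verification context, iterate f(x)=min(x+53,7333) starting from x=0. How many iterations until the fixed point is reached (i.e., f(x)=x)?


Step 1: x=0, cap=7333, increment=53
Step 2: x grows by 53 each step until capped at 7333; fixed point is x=7333
Step 3: iterations = ceil(7333/53) = 139

139


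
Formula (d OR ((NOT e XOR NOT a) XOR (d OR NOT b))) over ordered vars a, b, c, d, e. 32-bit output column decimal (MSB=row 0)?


Formula: (d OR ((NOT e XOR NOT a) XOR (d OR NOT b))) over a, b, c, d, e (32 rows)
Evaluate each row (bits = a,b,c,d,e, MSB first):
  row 0 [00000]: (0 OR ((NOT 0 XOR NOT 0) XOR (0 OR NOT 0))) -> 1
  row 1 [00001]: (0 OR ((NOT 1 XOR NOT 0) XOR (0 OR NOT 0))) -> 0
  row 2 [00010]: (1 OR ((NOT 0 XOR NOT 0) XOR (1 OR NOT 0))) -> 1
  row 3 [00011]: (1 OR ((NOT 1 XOR NOT 0) XOR (1 OR NOT 0))) -> 1
  row 4 [00100]: (0 OR ((NOT 0 XOR NOT 0) XOR (0 OR NOT 0))) -> 1
  row 5 [00101]: (0 OR ((NOT 1 XOR NOT 0) XOR (0 OR NOT 0))) -> 0
  row 6 [00110]: (1 OR ((NOT 0 XOR NOT 0) XOR (1 OR NOT 0))) -> 1
  row 7 [00111]: (1 OR ((NOT 1 XOR NOT 0) XOR (1 OR NOT 0))) -> 1
  row 8 [01000]: (0 OR ((NOT 0 XOR NOT 0) XOR (0 OR NOT 1))) -> 0
  row 9 [01001]: (0 OR ((NOT 1 XOR NOT 0) XOR (0 OR NOT 1))) -> 1
  row 10 [01010]: (1 OR ((NOT 0 XOR NOT 0) XOR (1 OR NOT 1))) -> 1
  row 11 [01011]: (1 OR ((NOT 1 XOR NOT 0) XOR (1 OR NOT 1))) -> 1
  row 12 [01100]: (0 OR ((NOT 0 XOR NOT 0) XOR (0 OR NOT 1))) -> 0
  row 13 [01101]: (0 OR ((NOT 1 XOR NOT 0) XOR (0 OR NOT 1))) -> 1
  row 14 [01110]: (1 OR ((NOT 0 XOR NOT 0) XOR (1 OR NOT 1))) -> 1
  row 15 [01111]: (1 OR ((NOT 1 XOR NOT 0) XOR (1 OR NOT 1))) -> 1
  row 16 [10000]: (0 OR ((NOT 0 XOR NOT 1) XOR (0 OR NOT 0))) -> 0
  row 17 [10001]: (0 OR ((NOT 1 XOR NOT 1) XOR (0 OR NOT 0))) -> 1
  row 18 [10010]: (1 OR ((NOT 0 XOR NOT 1) XOR (1 OR NOT 0))) -> 1
  row 19 [10011]: (1 OR ((NOT 1 XOR NOT 1) XOR (1 OR NOT 0))) -> 1
  row 20 [10100]: (0 OR ((NOT 0 XOR NOT 1) XOR (0 OR NOT 0))) -> 0
  row 21 [10101]: (0 OR ((NOT 1 XOR NOT 1) XOR (0 OR NOT 0))) -> 1
  row 22 [10110]: (1 OR ((NOT 0 XOR NOT 1) XOR (1 OR NOT 0))) -> 1
  row 23 [10111]: (1 OR ((NOT 1 XOR NOT 1) XOR (1 OR NOT 0))) -> 1
  row 24 [11000]: (0 OR ((NOT 0 XOR NOT 1) XOR (0 OR NOT 1))) -> 1
  row 25 [11001]: (0 OR ((NOT 1 XOR NOT 1) XOR (0 OR NOT 1))) -> 0
  row 26 [11010]: (1 OR ((NOT 0 XOR NOT 1) XOR (1 OR NOT 1))) -> 1
  row 27 [11011]: (1 OR ((NOT 1 XOR NOT 1) XOR (1 OR NOT 1))) -> 1
  row 28 [11100]: (0 OR ((NOT 0 XOR NOT 1) XOR (0 OR NOT 1))) -> 1
  row 29 [11101]: (0 OR ((NOT 1 XOR NOT 1) XOR (0 OR NOT 1))) -> 0
  row 30 [11110]: (1 OR ((NOT 0 XOR NOT 1) XOR (1 OR NOT 1))) -> 1
  row 31 [11111]: (1 OR ((NOT 1 XOR NOT 1) XOR (1 OR NOT 1))) -> 1
Full result column, 4 rows per line (a,b,c fixed per line; d,e runs 00..11 left to right):
  rows 0-3 [a,b,c=000]: 1011  = hex B
  rows 4-7 [a,b,c=001]: 1011  = hex B
  rows 8-11 [a,b,c=010]: 0111  = hex 7
  rows 12-15 [a,b,c=011]: 0111  = hex 7
  rows 16-19 [a,b,c=100]: 0111  = hex 7
  rows 20-23 [a,b,c=101]: 0111  = hex 7
  rows 24-27 [a,b,c=110]: 1011  = hex B
  rows 28-31 [a,b,c=111]: 1011  = hex B
Output column (row 0 .. row 31) = 10111011011101110111011110111011
Output column grouped in 4s = 1011 1011 0111 0111 0111 0111 1011 1011 = 0xBB7777BB
Convert to decimal digit by digit (value = value*16 + digit):
  B -> 11
  11*16 + 11 (B) = 187
  187*16 + 7 = 2999
  2999*16 + 7 = 47991
  47991*16 + 7 = 767863
  767863*16 + 7 = 12285815
  12285815*16 + 11 (B) = 196573051
  196573051*16 + 11 (B) = 3145168827
Decimal = 3145168827

3145168827


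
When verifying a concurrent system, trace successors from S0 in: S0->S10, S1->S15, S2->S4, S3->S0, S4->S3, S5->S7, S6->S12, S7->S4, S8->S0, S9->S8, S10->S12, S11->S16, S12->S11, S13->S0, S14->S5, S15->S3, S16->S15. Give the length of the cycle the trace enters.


Trace from S0 until a state repeats:
  S0 -> S10 -> S12 -> S11 -> S16 -> S15 -> S3 -> S0
S0 first seen at step 0, revisited at step 7.
Cycle length = 7 - 0 = 7

7


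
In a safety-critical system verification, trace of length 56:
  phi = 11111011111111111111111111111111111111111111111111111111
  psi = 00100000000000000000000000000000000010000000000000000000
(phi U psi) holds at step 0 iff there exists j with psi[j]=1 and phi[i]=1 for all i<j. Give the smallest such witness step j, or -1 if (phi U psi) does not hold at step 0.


(phi U psi) at 0: need smallest j with psi[j]=1 and phi[i]=1 for all i in [0,j).
Scan from step 0:
  step 0: phi=1, psi=0 -> continue
  step 1: phi=1, psi=0 -> continue
  step 2: psi=1 and phi held for [0,2) -> witness found
Witness step = 2

2


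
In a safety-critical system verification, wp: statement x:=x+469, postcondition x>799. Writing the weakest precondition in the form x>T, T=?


Formula: wp(x:=E, P) = P[E/x] (substitute E for x in postcondition)
Step 1: Postcondition: x>799
Step 2: Substitute x+469 for x: x+469>799
Step 3: Solve for x: x > 799-469 = 330

330


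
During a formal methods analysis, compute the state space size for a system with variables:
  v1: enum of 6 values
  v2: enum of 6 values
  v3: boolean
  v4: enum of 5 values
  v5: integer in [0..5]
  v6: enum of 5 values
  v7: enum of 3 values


State space = product of domain sizes of all variables.
Domain sizes:
  v1 (enum of 6 values): 6
  v2 (enum of 6 values): 6
  v3 (boolean): 2
  v4 (enum of 5 values): 5
  v5 (integer in [0..5]): 6
  v6 (enum of 5 values): 5
  v7 (enum of 3 values): 3
Product = 6 * 6 * 2 * 5 * 6 * 5 * 3 = 32400

32400


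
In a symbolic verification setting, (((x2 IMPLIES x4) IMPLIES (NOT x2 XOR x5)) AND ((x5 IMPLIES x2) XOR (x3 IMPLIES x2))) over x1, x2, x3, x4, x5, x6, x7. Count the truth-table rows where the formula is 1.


Formula: (((x2 IMPLIES x4) IMPLIES (NOT x2 XOR x5)) AND ((x5 IMPLIES x2) XOR (x3 IMPLIES x2))) over 7 vars (128 rows)
Evaluate each row (x1, x2, x3, x4, x5, x6, x7 as bits, MSB first):
  row 0 [0000000]: (((0 IMPLIES 0) IMPLIES (NOT 0 XOR 0)) AND ((0 IMPLIES 0) XOR (0 IMPLIES 0))) -> 0
  row 1 [0000001]: (((0 IMPLIES 0) IMPLIES (NOT 0 XOR 0)) AND ((0 IMPLIES 0) XOR (0 IMPLIES 0))) -> 0
  row 2 [0000010]: (((0 IMPLIES 0) IMPLIES (NOT 0 XOR 0)) AND ((0 IMPLIES 0) XOR (0 IMPLIES 0))) -> 0
  row 3 [0000011]: (((0 IMPLIES 0) IMPLIES (NOT 0 XOR 0)) AND ((0 IMPLIES 0) XOR (0 IMPLIES 0))) -> 0
  row 4 [0000100]: (((0 IMPLIES 0) IMPLIES (NOT 0 XOR 1)) AND ((1 IMPLIES 0) XOR (0 IMPLIES 0))) -> 0
  (every remaining row is evaluated the same way; all 128 results are listed next)
Full result column, 8 rows per line (x1,x2,x3,x4 fixed per line; x5,x6,x7 runs 000..111 left to right):
  rows 0-7 [x1,x2,x3,x4=0000]: 00000000  (ones: 0)
  rows 8-15 [x1,x2,x3,x4=0001]: 00000000  (ones: 0)
  rows 16-23 [x1,x2,x3,x4=0010]: 11110000  (ones: 4)
  rows 24-31 [x1,x2,x3,x4=0011]: 11110000  (ones: 4)
  rows 32-39 [x1,x2,x3,x4=0100]: 00000000  (ones: 0)
  rows 40-47 [x1,x2,x3,x4=0101]: 00000000  (ones: 0)
  rows 48-55 [x1,x2,x3,x4=0110]: 00000000  (ones: 0)
  rows 56-63 [x1,x2,x3,x4=0111]: 00000000  (ones: 0)
  rows 64-71 [x1,x2,x3,x4=1000]: 00000000  (ones: 0)
  rows 72-79 [x1,x2,x3,x4=1001]: 00000000  (ones: 0)
  rows 80-87 [x1,x2,x3,x4=1010]: 11110000  (ones: 4)
  rows 88-95 [x1,x2,x3,x4=1011]: 11110000  (ones: 4)
  rows 96-103 [x1,x2,x3,x4=1100]: 00000000  (ones: 0)
  rows 104-111 [x1,x2,x3,x4=1101]: 00000000  (ones: 0)
  rows 112-119 [x1,x2,x3,x4=1110]: 00000000  (ones: 0)
  rows 120-127 [x1,x2,x3,x4=1111]: 00000000  (ones: 0)
Count of 1-rows = 0+0+4+4+0+0+0+0+0+0+4+4+0+0+0+0 = 16

16


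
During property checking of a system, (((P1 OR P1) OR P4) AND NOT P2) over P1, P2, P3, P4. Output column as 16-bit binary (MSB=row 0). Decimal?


Formula: (((P1 OR P1) OR P4) AND NOT P2) over P1, P2, P3, P4 (16 rows)
Evaluate each row (bits = P1,P2,P3,P4, MSB first):
  row 0 [0000]: (((0 OR 0) OR 0) AND NOT 0) -> 0
  row 1 [0001]: (((0 OR 0) OR 1) AND NOT 0) -> 1
  row 2 [0010]: (((0 OR 0) OR 0) AND NOT 0) -> 0
  row 3 [0011]: (((0 OR 0) OR 1) AND NOT 0) -> 1
  row 4 [0100]: (((0 OR 0) OR 0) AND NOT 1) -> 0
  row 5 [0101]: (((0 OR 0) OR 1) AND NOT 1) -> 0
  row 6 [0110]: (((0 OR 0) OR 0) AND NOT 1) -> 0
  row 7 [0111]: (((0 OR 0) OR 1) AND NOT 1) -> 0
  row 8 [1000]: (((1 OR 1) OR 0) AND NOT 0) -> 1
  row 9 [1001]: (((1 OR 1) OR 1) AND NOT 0) -> 1
  row 10 [1010]: (((1 OR 1) OR 0) AND NOT 0) -> 1
  row 11 [1011]: (((1 OR 1) OR 1) AND NOT 0) -> 1
  row 12 [1100]: (((1 OR 1) OR 0) AND NOT 1) -> 0
  row 13 [1101]: (((1 OR 1) OR 1) AND NOT 1) -> 0
  row 14 [1110]: (((1 OR 1) OR 0) AND NOT 1) -> 0
  row 15 [1111]: (((1 OR 1) OR 1) AND NOT 1) -> 0
Full result column, 4 rows per line (P1,P2 fixed per line; P3,P4 runs 00..11 left to right):
  rows 0-3 [P1,P2=00]: 0101  = hex 5
  rows 4-7 [P1,P2=01]: 0000  = hex 0
  rows 8-11 [P1,P2=10]: 1111  = hex F
  rows 12-15 [P1,P2=11]: 0000  = hex 0
Output column (row 0 .. row 15) = 0101000011110000
Output column grouped in 4s = 0101 0000 1111 0000 = 0x50F0
Convert to decimal digit by digit (value = value*16 + digit):
  5 -> 5
  5*16 + 0 = 80
  80*16 + 15 (F) = 1295
  1295*16 + 0 = 20720
Decimal = 20720

20720


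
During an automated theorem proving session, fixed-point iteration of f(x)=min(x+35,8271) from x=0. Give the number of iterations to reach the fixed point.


Step 1: x=0, cap=8271, increment=35
Step 2: x grows by 35 each step until capped at 8271; fixed point is x=8271
Step 3: iterations = ceil(8271/35) = 237

237


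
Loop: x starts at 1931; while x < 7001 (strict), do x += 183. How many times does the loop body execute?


Step 1: x goes from 1931 toward 7001 by 183; the body runs while x<7001, so iterations = ceil((bound-start)/step)
Step 2: Distance=5070
Step 3: ceil(5070/183)=28

28


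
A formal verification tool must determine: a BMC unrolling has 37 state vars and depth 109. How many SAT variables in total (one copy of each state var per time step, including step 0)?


BMC unrolls to depth k, creating one copy of each state var for steps 0..k.
Step count = 109 + 1 = 110 (steps 0 through 109)
Vars per step = 37
Total = 37 * 110 = 4070

4070


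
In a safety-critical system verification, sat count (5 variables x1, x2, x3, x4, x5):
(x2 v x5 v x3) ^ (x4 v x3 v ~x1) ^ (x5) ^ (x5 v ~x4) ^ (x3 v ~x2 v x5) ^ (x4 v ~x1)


CNF with 6 clauses over 5 vars (32 assignments).
An assignment satisfies CNF iff every clause has >=1 true literal.
Check each row (bits = x1,x2,x3,x4,x5; clause T/F shown):
  row 0 [00000]: clauses=FTFTTT -> 0
  row 1 [00001]: clauses=TTTTTT -> 1
  row 2 [00010]: clauses=FTFFTT -> 0
  row 3 [00011]: clauses=TTTTTT -> 1
  row 4 [00100]: clauses=TTFTTT -> 0
  row 5 [00101]: clauses=TTTTTT -> 1
  row 6 [00110]: clauses=TTFFTT -> 0
  row 7 [00111]: clauses=TTTTTT -> 1
  row 8 [01000]: clauses=TTFTFT -> 0
  row 9 [01001]: clauses=TTTTTT -> 1
  row 10 [01010]: clauses=TTFFFT -> 0
  row 11 [01011]: clauses=TTTTTT -> 1
  row 12 [01100]: clauses=TTFTTT -> 0
  row 13 [01101]: clauses=TTTTTT -> 1
  row 14 [01110]: clauses=TTFFTT -> 0
  row 15 [01111]: clauses=TTTTTT -> 1
  row 16 [10000]: clauses=FFFTTF -> 0
  row 17 [10001]: clauses=TFTTTF -> 0
  row 18 [10010]: clauses=FTFFTT -> 0
  row 19 [10011]: clauses=TTTTTT -> 1
  row 20 [10100]: clauses=TTFTTF -> 0
  row 21 [10101]: clauses=TTTTTF -> 0
  row 22 [10110]: clauses=TTFFTT -> 0
  row 23 [10111]: clauses=TTTTTT -> 1
  row 24 [11000]: clauses=TFFTFF -> 0
  row 25 [11001]: clauses=TFTTTF -> 0
  row 26 [11010]: clauses=TTFFFT -> 0
  row 27 [11011]: clauses=TTTTTT -> 1
  row 28 [11100]: clauses=TTFTTF -> 0
  row 29 [11101]: clauses=TTTTTF -> 0
  row 30 [11110]: clauses=TTFFTT -> 0
  row 31 [11111]: clauses=TTTTTT -> 1
Full result column, 8 rows per line (x1,x2 fixed per line; x3,x4,x5 runs 000..111 left to right):
  rows 0-7 [x1,x2=00]: 01010101  (ones: 4)
  rows 8-15 [x1,x2=01]: 01010101  (ones: 4)
  rows 16-23 [x1,x2=10]: 00010001  (ones: 2)
  rows 24-31 [x1,x2=11]: 00010001  (ones: 2)
Satisfying assignments = 4+4+2+2 = 12

12


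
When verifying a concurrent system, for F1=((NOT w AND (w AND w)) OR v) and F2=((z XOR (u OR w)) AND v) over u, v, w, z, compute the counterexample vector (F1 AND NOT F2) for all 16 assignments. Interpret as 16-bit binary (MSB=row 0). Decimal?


F1 = ((NOT w AND (w AND w)) OR v)
F2 = ((z XOR (u OR w)) AND v)
Counterexample to F1=>F2 is where F1=1 and F2=0.
Evaluate each row (bits = u,v,w,z, MSB first):
  row 0 [0000]: F1=0 F2=0 -> F1&~F2 -> 0
  row 1 [0001]: F1=0 F2=0 -> F1&~F2 -> 0
  row 2 [0010]: F1=0 F2=0 -> F1&~F2 -> 0
  row 3 [0011]: F1=0 F2=0 -> F1&~F2 -> 0
  row 4 [0100]: F1=1 F2=0 -> F1&~F2 -> 1
  row 5 [0101]: F1=1 F2=1 -> F1&~F2 -> 0
  row 6 [0110]: F1=1 F2=1 -> F1&~F2 -> 0
  row 7 [0111]: F1=1 F2=0 -> F1&~F2 -> 1
  row 8 [1000]: F1=0 F2=0 -> F1&~F2 -> 0
  row 9 [1001]: F1=0 F2=0 -> F1&~F2 -> 0
  row 10 [1010]: F1=0 F2=0 -> F1&~F2 -> 0
  row 11 [1011]: F1=0 F2=0 -> F1&~F2 -> 0
  row 12 [1100]: F1=1 F2=1 -> F1&~F2 -> 0
  row 13 [1101]: F1=1 F2=0 -> F1&~F2 -> 1
  row 14 [1110]: F1=1 F2=1 -> F1&~F2 -> 0
  row 15 [1111]: F1=1 F2=0 -> F1&~F2 -> 1
Full result column, 4 rows per line (u,v fixed per line; w,z runs 00..11 left to right):
  rows 0-3 [u,v=00]: 0000  = hex 0
  rows 4-7 [u,v=01]: 1001  = hex 9
  rows 8-11 [u,v=10]: 0000  = hex 0
  rows 12-15 [u,v=11]: 0101  = hex 5
Counterexample vector (row 0 .. row 15) = 0000100100000101
Output column grouped in 4s = 0000 1001 0000 0101 = 0x0905
Convert to decimal digit by digit (value = value*16 + digit):
  0 -> 0
  0*16 + 9 = 9
  9*16 + 0 = 144
  144*16 + 5 = 2309
Decimal = 2309

2309
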